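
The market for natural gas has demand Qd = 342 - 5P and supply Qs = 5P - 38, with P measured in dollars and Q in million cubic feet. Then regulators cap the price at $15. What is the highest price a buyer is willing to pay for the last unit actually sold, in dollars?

Setting quantity demanded equal to quantity supplied, 342 - 5P = 5P - 38, gives P* = 38 and Q* = 152.
The ceiling of 15 is below the equilibrium price 38, so it binds.
At P = 15: Qd = 342 - 5·15 = 267 and Qs = 5·15 - 38 = 37.
Only 37 units reach the market. On the demand curve, the marginal buyer's willingness to pay at Q = 37 is (342 - 37)/5 = 61.

61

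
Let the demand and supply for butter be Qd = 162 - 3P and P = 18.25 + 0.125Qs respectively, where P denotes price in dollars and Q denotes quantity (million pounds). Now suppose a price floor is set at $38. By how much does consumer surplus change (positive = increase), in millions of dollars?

Rearranging supply gives Qs = 8P - 146. Setting quantity demanded equal to quantity supplied, 162 - 3P = 8P - 146, gives P* = 28 and Q* = 78.
Because the floor (38) lies above the market-clearing price, it is binding.
At P = 38: Qd = 162 - 3·38 = 48 and Qs = 8·38 - 146 = 158.
Consumer surplus without the control is ½ · (54 - 28) · 78 = 1014.
With the floor, consumers buy 48 units at 38, so CS = ½ · (54 - 38) · 48 = 384.
Change in consumer surplus = 384 - 1014 = -630.

-630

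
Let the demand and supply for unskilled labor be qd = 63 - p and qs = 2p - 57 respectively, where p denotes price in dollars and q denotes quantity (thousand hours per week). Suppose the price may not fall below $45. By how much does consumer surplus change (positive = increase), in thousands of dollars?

In a free market, 63 - p = 2p - 57 gives the equilibrium p* = 40, q* = 23.
Because the floor (45) lies above the market-clearing price, it is binding.
At p = 45: qd = 63 - 45 = 18 and qs = 2·45 - 57 = 33.
Consumer surplus without the control is ½ · (63 - 40) · 23 = 264.5.
With the floor, consumers buy 18 units at 45, so CS = ½ · (63 - 45) · 18 = 162.
Change in consumer surplus = 162 - 264.5 = -102.5.

-102.5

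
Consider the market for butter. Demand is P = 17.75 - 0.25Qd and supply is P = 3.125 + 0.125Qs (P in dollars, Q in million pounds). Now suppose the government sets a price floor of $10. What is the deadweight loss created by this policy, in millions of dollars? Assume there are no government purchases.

12

Rearranging demand gives Qd = 71 - 4P; rearranging supply gives Qs = 8P - 25. Equilibrium: 71 - 4P = 8P - 25, so 96 = 12P and P* = 8, Q* = 39.
Since 10 > 8, the floor is binding.
At P = 10: Qd = 71 - 4·10 = 31 and Qs = 8·10 - 25 = 55.
Quantity traded falls to 31. At Q = 31 the demand price is (71 - 31)/4 = 10 and the supply price is (25 + 31)/8 = 7.
Deadweight loss = ½ · (10 - 7) · (39 - 31) = ½ · 3 · 8 = 12.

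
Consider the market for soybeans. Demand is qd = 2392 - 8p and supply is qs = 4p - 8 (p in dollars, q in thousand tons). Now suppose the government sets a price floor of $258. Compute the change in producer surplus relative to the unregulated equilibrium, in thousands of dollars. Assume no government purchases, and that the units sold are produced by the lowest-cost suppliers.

In a free market, 2392 - 8p = 4p - 8 gives the equilibrium p* = 200, q* = 792.
Since 258 > 200, the floor is binding.
At p = 258: qd = 2392 - 8·258 = 328 and qs = 4·258 - 8 = 1024.
Producer surplus without the control is ½ · (200 - 2) · 792 = 78408.
With the floor, 328 units are sold at 258. The supply price at q = 328 is 84, so PS = ½ · [(258 - 2) + (258 - 84)] · 328 = 70520.
Change in producer surplus = 70520 - 78408 = -7888.

-7888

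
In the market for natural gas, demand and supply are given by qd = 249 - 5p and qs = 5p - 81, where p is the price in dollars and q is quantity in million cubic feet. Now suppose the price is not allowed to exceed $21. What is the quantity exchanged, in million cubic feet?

Setting quantity demanded equal to quantity supplied, 249 - 5p = 5p - 81, gives p* = 33 and q* = 84.
Since 21 < 33, the ceiling is binding.
At p = 21: qd = 249 - 5·21 = 144 and qs = 5·21 - 81 = 24.
The quantity actually transacted is the short side, supply: 24.

24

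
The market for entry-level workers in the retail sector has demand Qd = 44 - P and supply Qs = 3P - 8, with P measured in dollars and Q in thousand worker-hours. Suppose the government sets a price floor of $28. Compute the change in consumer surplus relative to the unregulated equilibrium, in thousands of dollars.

-352.5

Setting quantity demanded equal to quantity supplied, 44 - P = 3P - 8, gives P* = 13 and Q* = 31.
Since 28 > 13, the floor is binding.
At P = 28: Qd = 44 - 28 = 16 and Qs = 3·28 - 8 = 76.
Consumer surplus without the control is ½ · (44 - 13) · 31 = 480.5.
With the floor, consumers buy 16 units at 28, so CS = ½ · (44 - 28) · 16 = 128.
Change in consumer surplus = 128 - 480.5 = -352.5.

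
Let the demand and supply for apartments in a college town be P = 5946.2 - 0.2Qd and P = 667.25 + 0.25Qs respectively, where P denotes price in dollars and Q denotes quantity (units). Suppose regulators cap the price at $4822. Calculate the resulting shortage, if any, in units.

0

Rearranging demand gives Qd = 29731 - 5P; rearranging supply gives Qs = 4P - 2669. In a free market, 29731 - 5P = 4P - 2669 gives the equilibrium P* = 3600, Q* = 11731.
Since 4822 is above P* = 3600, the ceiling does not bind and the free-market outcome prevails.
Since the control does not bind, there is no shortage.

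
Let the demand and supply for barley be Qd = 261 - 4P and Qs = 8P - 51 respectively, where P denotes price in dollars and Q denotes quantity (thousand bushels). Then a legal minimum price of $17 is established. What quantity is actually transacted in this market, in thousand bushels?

Without the control the market clears where 261 - 4P = 8P - 51, i.e. P* = 26 and Q* = 157.
The floor of 17 is below the equilibrium price 26, so it is not binding; the market clears at P* = 26, Q* = 157.

157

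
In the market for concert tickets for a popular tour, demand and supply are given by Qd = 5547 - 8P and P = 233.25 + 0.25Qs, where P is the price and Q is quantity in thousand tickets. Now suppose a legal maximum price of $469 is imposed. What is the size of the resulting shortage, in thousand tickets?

852

Rearranging supply gives Qs = 4P - 933. Setting quantity demanded equal to quantity supplied, 5547 - 8P = 4P - 933, gives P* = 540 and Q* = 1227.
Since 469 < 540, the ceiling is binding.
At P = 469: Qd = 5547 - 8·469 = 1795 and Qs = 4·469 - 933 = 943.
Shortage = Qd - Qs = 1795 - 943 = 852.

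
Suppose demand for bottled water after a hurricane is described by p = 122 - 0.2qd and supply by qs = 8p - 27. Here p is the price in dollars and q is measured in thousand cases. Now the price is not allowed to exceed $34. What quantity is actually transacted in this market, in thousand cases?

Rearranging demand gives qd = 610 - 5p. Setting quantity demanded equal to quantity supplied, 610 - 5p = 8p - 27, gives p* = 49 and q* = 365.
Since 34 < 49, the ceiling is binding.
At p = 34: qd = 610 - 5·34 = 440 and qs = 8·34 - 27 = 245.
The quantity actually transacted is the short side, supply: 245.

245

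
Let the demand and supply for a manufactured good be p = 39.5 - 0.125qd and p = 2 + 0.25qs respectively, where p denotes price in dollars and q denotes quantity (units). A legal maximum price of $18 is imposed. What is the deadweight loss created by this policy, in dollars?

243

Rearranging demand gives qd = 316 - 8p; rearranging supply gives qs = 4p - 8. Equilibrium: 316 - 8p = 4p - 8, so 324 = 12p and p* = 27, q* = 100.
Because the ceiling (18) lies below the market-clearing price, it is binding.
At p = 18: qd = 316 - 8·18 = 172 and qs = 4·18 - 8 = 64.
Quantity traded falls to 64. At q = 64 the demand price is (316 - 64)/8 = 31.5 and the supply price is (8 + 64)/4 = 18.
Deadweight loss = ½ · (31.5 - 18) · (100 - 64) = ½ · 13.5 · 36 = 243.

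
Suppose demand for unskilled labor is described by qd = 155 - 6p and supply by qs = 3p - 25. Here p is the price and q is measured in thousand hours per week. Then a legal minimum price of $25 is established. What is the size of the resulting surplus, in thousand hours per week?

Without the control the market clears where 155 - 6p = 3p - 25, i.e. p* = 20 and q* = 35.
The floor of 25 is above the equilibrium price 20, so it binds.
At p = 25: qd = 155 - 6·25 = 5 and qs = 3·25 - 25 = 50.
Surplus = qs - qd = 50 - 5 = 45.

45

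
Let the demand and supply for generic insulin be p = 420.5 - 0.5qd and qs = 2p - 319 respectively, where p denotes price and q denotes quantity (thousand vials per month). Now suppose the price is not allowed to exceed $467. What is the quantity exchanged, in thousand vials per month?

261

Rearranging demand gives qd = 841 - 2p. In a free market, 841 - 2p = 2p - 319 gives the equilibrium p* = 290, q* = 261.
Since 467 is above p* = 290, the ceiling does not bind and the free-market outcome prevails.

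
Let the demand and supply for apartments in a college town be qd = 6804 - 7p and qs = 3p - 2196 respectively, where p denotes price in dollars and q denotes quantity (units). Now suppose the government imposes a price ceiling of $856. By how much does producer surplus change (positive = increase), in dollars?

In a free market, 6804 - 7p = 3p - 2196 gives the equilibrium p* = 900, q* = 504.
Because the ceiling (856) lies below the market-clearing price, it is binding.
At p = 856: qd = 6804 - 7·856 = 812 and qs = 3·856 - 2196 = 372.
Producer surplus without the control is ½ · (900 - 732) · 504 = 42336.
With the ceiling, producers sell 372 units at 856, so PS = ½ · (856 - 732) · 372 = 23064.
Change in producer surplus = 23064 - 42336 = -19272.

-19272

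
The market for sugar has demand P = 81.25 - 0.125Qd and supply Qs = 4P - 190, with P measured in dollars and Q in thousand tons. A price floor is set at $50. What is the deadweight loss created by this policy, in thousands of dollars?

0

Rearranging demand gives Qd = 650 - 8P. In a free market, 650 - 8P = 4P - 190 gives the equilibrium P* = 70, Q* = 90.
Since 50 is below P* = 70, the floor does not bind and the free-market outcome prevails.
Since the control does not bind, no trades are prevented and deadweight loss is zero.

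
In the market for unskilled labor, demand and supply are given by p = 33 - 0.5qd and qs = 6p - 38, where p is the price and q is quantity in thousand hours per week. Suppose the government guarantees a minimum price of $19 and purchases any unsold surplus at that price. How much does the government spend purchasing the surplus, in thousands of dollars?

912

Rearranging demand gives qd = 66 - 2p. Equilibrium: 66 - 2p = 6p - 38, so 104 = 8p and p* = 13, q* = 40.
Since 19 > 13, the floor is binding.
At p = 19: qd = 66 - 2·19 = 28 and qs = 6·19 - 38 = 76.
Surplus = qs - qd = 48.
Government expenditure = surplus × support price = 48 × 19 = 912.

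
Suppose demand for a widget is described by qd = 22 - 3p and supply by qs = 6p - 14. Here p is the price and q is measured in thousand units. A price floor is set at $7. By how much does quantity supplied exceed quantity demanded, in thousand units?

Setting quantity demanded equal to quantity supplied, 22 - 3p = 6p - 14, gives p* = 4 and q* = 10.
Since 7 > 4, the floor is binding.
At p = 7: qd = 22 - 3·7 = 1 and qs = 6·7 - 14 = 28.
Surplus = qs - qd = 28 - 1 = 27.

27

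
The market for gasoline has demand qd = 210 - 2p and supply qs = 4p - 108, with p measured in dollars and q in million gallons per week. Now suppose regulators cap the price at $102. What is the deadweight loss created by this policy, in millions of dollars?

Without the control the market clears where 210 - 2p = 4p - 108, i.e. p* = 53 and q* = 104.
The ceiling of 102 is above the equilibrium price 53, so it is not binding; the market clears at p* = 53, q* = 104.
Since the control does not bind, no trades are prevented and deadweight loss is zero.

0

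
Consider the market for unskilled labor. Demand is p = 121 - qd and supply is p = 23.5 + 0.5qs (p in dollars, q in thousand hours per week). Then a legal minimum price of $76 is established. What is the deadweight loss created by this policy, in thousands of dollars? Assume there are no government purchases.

300

Rearranging demand gives qd = 121 - p; rearranging supply gives qs = 2p - 47. In a free market, 121 - p = 2p - 47 gives the equilibrium p* = 56, q* = 65.
The floor of 76 is above the equilibrium price 56, so it binds.
At p = 76: qd = 121 - 76 = 45 and qs = 2·76 - 47 = 105.
Quantity traded falls to 45. At q = 45 the demand price is 121 - 45 = 76 and the supply price is (47 + 45)/2 = 46.
Deadweight loss = ½ · (76 - 46) · (65 - 45) = ½ · 30 · 20 = 300.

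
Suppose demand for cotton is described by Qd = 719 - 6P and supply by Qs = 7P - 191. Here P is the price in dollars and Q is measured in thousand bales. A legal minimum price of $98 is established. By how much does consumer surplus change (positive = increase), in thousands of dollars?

-6020

Setting quantity demanded equal to quantity supplied, 719 - 6P = 7P - 191, gives P* = 70 and Q* = 299.
Because the floor (98) lies above the market-clearing price, it is binding.
At P = 98: Qd = 719 - 6·98 = 131 and Qs = 7·98 - 191 = 495.
Consumer surplus without the control is ½ · (719/6 - 70) · 299 = 89401/12.
With the floor, consumers buy 131 units at 98, so CS = ½ · (719/6 - 98) · 131 = 17161/12.
Change in consumer surplus = 17161/12 - 89401/12 = -6020.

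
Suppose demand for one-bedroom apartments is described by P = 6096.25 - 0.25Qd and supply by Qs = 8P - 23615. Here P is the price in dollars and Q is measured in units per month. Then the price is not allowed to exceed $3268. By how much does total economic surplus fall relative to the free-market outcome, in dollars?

Rearranging demand gives Qd = 24385 - 4P. In a free market, 24385 - 4P = 8P - 23615 gives the equilibrium P* = 4000, Q* = 8385.
The ceiling of 3268 is below the equilibrium price 4000, so it binds.
At P = 3268: Qd = 24385 - 4·3268 = 11313 and Qs = 8·3268 - 23615 = 2529.
Quantity traded falls to 2529. At Q = 2529 the demand price is (24385 - 2529)/4 = 5464 and the supply price is (23615 + 2529)/8 = 3268.
Deadweight loss = ½ · (5464 - 3268) · (8385 - 2529) = ½ · 2196 · 5856 = 6429888.

6429888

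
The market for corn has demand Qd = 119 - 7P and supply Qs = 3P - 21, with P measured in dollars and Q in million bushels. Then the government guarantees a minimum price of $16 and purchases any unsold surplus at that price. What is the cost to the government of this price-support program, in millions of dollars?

In a free market, 119 - 7P = 3P - 21 gives the equilibrium P* = 14, Q* = 21.
Because the floor (16) lies above the market-clearing price, it is binding.
At P = 16: Qd = 119 - 7·16 = 7 and Qs = 3·16 - 21 = 27.
Surplus = Qs - Qd = 20.
Government expenditure = surplus × support price = 20 × 16 = 320.

320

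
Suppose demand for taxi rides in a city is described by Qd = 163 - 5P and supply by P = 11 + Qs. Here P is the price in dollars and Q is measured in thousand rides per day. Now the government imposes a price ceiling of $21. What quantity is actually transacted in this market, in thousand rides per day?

Rearranging supply gives Qs = P - 11. Setting quantity demanded equal to quantity supplied, 163 - 5P = P - 11, gives P* = 29 and Q* = 18.
Since 21 < 29, the ceiling is binding.
At P = 21: Qd = 163 - 5·21 = 58 and Qs = 21 - 11 = 10.
The quantity actually transacted is the short side, supply: 10.

10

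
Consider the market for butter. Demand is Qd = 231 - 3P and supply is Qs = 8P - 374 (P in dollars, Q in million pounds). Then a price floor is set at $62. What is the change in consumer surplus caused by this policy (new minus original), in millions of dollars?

-388.5

Setting quantity demanded equal to quantity supplied, 231 - 3P = 8P - 374, gives P* = 55 and Q* = 66.
The floor of 62 is above the equilibrium price 55, so it binds.
At P = 62: Qd = 231 - 3·62 = 45 and Qs = 8·62 - 374 = 122.
Consumer surplus without the control is ½ · (77 - 55) · 66 = 726.
With the floor, consumers buy 45 units at 62, so CS = ½ · (77 - 62) · 45 = 337.5.
Change in consumer surplus = 337.5 - 726 = -388.5.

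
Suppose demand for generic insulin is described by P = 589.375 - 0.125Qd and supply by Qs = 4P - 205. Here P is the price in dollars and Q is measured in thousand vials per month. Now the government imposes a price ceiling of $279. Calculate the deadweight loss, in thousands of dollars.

51483

Rearranging demand gives Qd = 4715 - 8P. Without the control the market clears where 4715 - 8P = 4P - 205, i.e. P* = 410 and Q* = 1435.
Because the ceiling (279) lies below the market-clearing price, it is binding.
At P = 279: Qd = 4715 - 8·279 = 2483 and Qs = 4·279 - 205 = 911.
Quantity traded falls to 911. At Q = 911 the demand price is (4715 - 911)/8 = 475.5 and the supply price is (205 + 911)/4 = 279.
Deadweight loss = ½ · (475.5 - 279) · (1435 - 911) = ½ · 196.5 · 524 = 51483.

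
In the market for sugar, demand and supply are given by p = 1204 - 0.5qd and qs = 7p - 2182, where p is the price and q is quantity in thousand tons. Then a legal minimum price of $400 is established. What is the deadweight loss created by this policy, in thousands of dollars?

0

Rearranging demand gives qd = 2408 - 2p. In a free market, 2408 - 2p = 7p - 2182 gives the equilibrium p* = 510, q* = 1388.
Since 400 is below p* = 510, the floor does not bind and the free-market outcome prevails.
Since the control does not bind, no trades are prevented and deadweight loss is zero.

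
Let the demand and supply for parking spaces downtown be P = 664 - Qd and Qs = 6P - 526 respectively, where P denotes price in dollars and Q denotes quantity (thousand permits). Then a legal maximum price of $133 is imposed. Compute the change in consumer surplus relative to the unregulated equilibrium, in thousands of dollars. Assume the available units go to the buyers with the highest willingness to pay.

-14578

Rearranging demand gives Qd = 664 - P. Without the control the market clears where 664 - P = 6P - 526, i.e. P* = 170 and Q* = 494.
Because the ceiling (133) lies below the market-clearing price, it is binding.
At P = 133: Qd = 664 - 133 = 531 and Qs = 6·133 - 526 = 272.
Consumer surplus without the control is ½ · (664 - 170) · 494 = 122018.
With the ceiling, 272 units are sold at 133 (assume they go to the highest-value buyers). The demand price at Q = 272 is 392, so CS = ½ · [(664 - 133) + (392 - 133)] · 272 = 107440.
Change in consumer surplus = 107440 - 122018 = -14578.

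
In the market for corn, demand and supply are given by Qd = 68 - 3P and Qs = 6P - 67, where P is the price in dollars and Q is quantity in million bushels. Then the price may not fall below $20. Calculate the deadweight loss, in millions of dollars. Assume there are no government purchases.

Setting quantity demanded equal to quantity supplied, 68 - 3P = 6P - 67, gives P* = 15 and Q* = 23.
Because the floor (20) lies above the market-clearing price, it is binding.
At P = 20: Qd = 68 - 3·20 = 8 and Qs = 6·20 - 67 = 53.
Quantity traded falls to 8. At Q = 8 the demand price is (68 - 8)/3 = 20 and the supply price is (67 + 8)/6 = 12.5.
Deadweight loss = ½ · (20 - 12.5) · (23 - 8) = ½ · 7.5 · 15 = 56.25.

56.25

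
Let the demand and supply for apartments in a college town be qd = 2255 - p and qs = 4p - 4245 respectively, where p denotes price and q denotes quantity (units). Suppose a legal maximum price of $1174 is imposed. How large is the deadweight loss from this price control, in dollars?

In a free market, 2255 - p = 4p - 4245 gives the equilibrium p* = 1300, q* = 955.
Since 1174 < 1300, the ceiling is binding.
At p = 1174: qd = 2255 - 1174 = 1081 and qs = 4·1174 - 4245 = 451.
Quantity traded falls to 451. At q = 451 the demand price is 2255 - 451 = 1804 and the supply price is (4245 + 451)/4 = 1174.
Deadweight loss = ½ · (1804 - 1174) · (955 - 451) = ½ · 630 · 504 = 158760.

158760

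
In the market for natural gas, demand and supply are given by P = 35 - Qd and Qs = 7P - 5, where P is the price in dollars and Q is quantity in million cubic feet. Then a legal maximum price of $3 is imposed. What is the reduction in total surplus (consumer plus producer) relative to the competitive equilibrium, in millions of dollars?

Rearranging demand gives Qd = 35 - P. Without the control the market clears where 35 - P = 7P - 5, i.e. P* = 5 and Q* = 30.
Since 3 < 5, the ceiling is binding.
At P = 3: Qd = 35 - 3 = 32 and Qs = 7·3 - 5 = 16.
Quantity traded falls to 16. At Q = 16 the demand price is 35 - 16 = 19 and the supply price is (5 + 16)/7 = 3.
Deadweight loss = ½ · (19 - 3) · (30 - 16) = ½ · 16 · 14 = 112.

112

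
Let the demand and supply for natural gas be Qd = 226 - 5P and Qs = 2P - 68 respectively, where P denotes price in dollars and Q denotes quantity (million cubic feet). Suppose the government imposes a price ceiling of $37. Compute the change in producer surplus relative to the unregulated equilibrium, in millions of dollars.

-55

Setting quantity demanded equal to quantity supplied, 226 - 5P = 2P - 68, gives P* = 42 and Q* = 16.
Since 37 < 42, the ceiling is binding.
At P = 37: Qd = 226 - 5·37 = 41 and Qs = 2·37 - 68 = 6.
Producer surplus without the control is ½ · (42 - 34) · 16 = 64.
With the ceiling, producers sell 6 units at 37, so PS = ½ · (37 - 34) · 6 = 9.
Change in producer surplus = 9 - 64 = -55.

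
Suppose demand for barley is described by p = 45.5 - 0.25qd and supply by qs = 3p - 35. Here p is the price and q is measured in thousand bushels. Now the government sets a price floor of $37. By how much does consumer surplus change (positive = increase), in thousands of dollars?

Rearranging demand gives qd = 182 - 4p. Equilibrium: 182 - 4p = 3p - 35, so 217 = 7p and p* = 31, q* = 58.
The floor of 37 is above the equilibrium price 31, so it binds.
At p = 37: qd = 182 - 4·37 = 34 and qs = 3·37 - 35 = 76.
Consumer surplus without the control is ½ · (45.5 - 31) · 58 = 420.5.
With the floor, consumers buy 34 units at 37, so CS = ½ · (45.5 - 37) · 34 = 144.5.
Change in consumer surplus = 144.5 - 420.5 = -276.

-276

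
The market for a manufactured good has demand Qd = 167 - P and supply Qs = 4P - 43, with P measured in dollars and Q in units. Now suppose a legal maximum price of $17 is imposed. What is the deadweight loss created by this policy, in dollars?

6250

Setting quantity demanded equal to quantity supplied, 167 - P = 4P - 43, gives P* = 42 and Q* = 125.
The ceiling of 17 is below the equilibrium price 42, so it binds.
At P = 17: Qd = 167 - 17 = 150 and Qs = 4·17 - 43 = 25.
Quantity traded falls to 25. At Q = 25 the demand price is 167 - 25 = 142 and the supply price is (43 + 25)/4 = 17.
Deadweight loss = ½ · (142 - 17) · (125 - 25) = ½ · 125 · 100 = 6250.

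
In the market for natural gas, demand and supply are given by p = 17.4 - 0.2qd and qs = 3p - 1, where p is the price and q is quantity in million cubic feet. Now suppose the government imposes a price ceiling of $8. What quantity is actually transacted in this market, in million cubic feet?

23

Rearranging demand gives qd = 87 - 5p. In a free market, 87 - 5p = 3p - 1 gives the equilibrium p* = 11, q* = 32.
The ceiling of 8 is below the equilibrium price 11, so it binds.
At p = 8: qd = 87 - 5·8 = 47 and qs = 3·8 - 1 = 23.
The quantity actually transacted is the short side, supply: 23.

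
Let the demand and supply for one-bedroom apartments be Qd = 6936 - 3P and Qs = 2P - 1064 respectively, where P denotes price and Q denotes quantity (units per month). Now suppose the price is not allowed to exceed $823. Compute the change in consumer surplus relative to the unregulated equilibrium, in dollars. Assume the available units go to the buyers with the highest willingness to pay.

Setting quantity demanded equal to quantity supplied, 6936 - 3P = 2P - 1064, gives P* = 1600 and Q* = 2136.
The ceiling of 823 is below the equilibrium price 1600, so it binds.
At P = 823: Qd = 6936 - 3·823 = 4467 and Qs = 2·823 - 1064 = 582.
Consumer surplus without the control is ½ · (2312 - 1600) · 2136 = 760416.
With the ceiling, 582 units are sold at 823 (assume they go to the highest-value buyers). The demand price at Q = 582 is 2118, so CS = ½ · [(2312 - 823) + (2118 - 823)] · 582 = 810144.
Change in consumer surplus = 810144 - 760416 = 49728.

49728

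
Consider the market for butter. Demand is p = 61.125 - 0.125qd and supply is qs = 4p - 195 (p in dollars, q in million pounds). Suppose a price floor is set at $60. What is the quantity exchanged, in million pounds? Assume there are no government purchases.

Rearranging demand gives qd = 489 - 8p. Without the control the market clears where 489 - 8p = 4p - 195, i.e. p* = 57 and q* = 33.
The floor of 60 is above the equilibrium price 57, so it binds.
At p = 60: qd = 489 - 8·60 = 9 and qs = 4·60 - 195 = 45.
The quantity actually transacted is the short side, demand: 9.

9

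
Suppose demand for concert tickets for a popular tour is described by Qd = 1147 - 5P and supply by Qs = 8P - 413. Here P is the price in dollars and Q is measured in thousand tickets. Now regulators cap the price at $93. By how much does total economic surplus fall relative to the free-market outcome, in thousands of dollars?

7581.6

In a free market, 1147 - 5P = 8P - 413 gives the equilibrium P* = 120, Q* = 547.
Because the ceiling (93) lies below the market-clearing price, it is binding.
At P = 93: Qd = 1147 - 5·93 = 682 and Qs = 8·93 - 413 = 331.
Quantity traded falls to 331. At Q = 331 the demand price is (1147 - 331)/5 = 163.2 and the supply price is (413 + 331)/8 = 93.
Deadweight loss = ½ · (163.2 - 93) · (547 - 331) = ½ · 70.2 · 216 = 7581.6.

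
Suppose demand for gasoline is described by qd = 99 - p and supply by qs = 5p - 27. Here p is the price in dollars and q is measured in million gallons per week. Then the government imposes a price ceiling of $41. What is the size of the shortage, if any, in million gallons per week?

In a free market, 99 - p = 5p - 27 gives the equilibrium p* = 21, q* = 78.
Since 41 is above p* = 21, the ceiling does not bind and the free-market outcome prevails.
Since the control does not bind, there is no shortage.

0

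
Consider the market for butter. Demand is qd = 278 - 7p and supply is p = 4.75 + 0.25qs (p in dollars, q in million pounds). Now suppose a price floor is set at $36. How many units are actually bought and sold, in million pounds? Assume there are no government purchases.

Rearranging supply gives qs = 4p - 19. Equilibrium: 278 - 7p = 4p - 19, so 297 = 11p and p* = 27, q* = 89.
The floor of 36 is above the equilibrium price 27, so it binds.
At p = 36: qd = 278 - 7·36 = 26 and qs = 4·36 - 19 = 125.
The quantity actually transacted is the short side, demand: 26.

26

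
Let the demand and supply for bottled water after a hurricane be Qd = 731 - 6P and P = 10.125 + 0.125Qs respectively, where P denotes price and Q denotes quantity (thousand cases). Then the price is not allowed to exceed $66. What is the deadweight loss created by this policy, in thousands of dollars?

0

Rearranging supply gives Qs = 8P - 81. Without the control the market clears where 731 - 6P = 8P - 81, i.e. P* = 58 and Q* = 383.
The ceiling of 66 is above the equilibrium price 58, so it is not binding; the market clears at P* = 58, Q* = 383.
Since the control does not bind, no trades are prevented and deadweight loss is zero.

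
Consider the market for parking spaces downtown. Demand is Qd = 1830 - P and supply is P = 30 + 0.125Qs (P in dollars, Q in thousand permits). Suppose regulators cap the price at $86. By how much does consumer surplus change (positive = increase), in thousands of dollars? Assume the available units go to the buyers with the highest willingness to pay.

Rearranging supply gives Qs = 8P - 240. Without the control the market clears where 1830 - P = 8P - 240, i.e. P* = 230 and Q* = 1600.
The ceiling of 86 is below the equilibrium price 230, so it binds.
At P = 86: Qd = 1830 - 86 = 1744 and Qs = 8·86 - 240 = 448.
Consumer surplus without the control is ½ · (1830 - 230) · 1600 = 1280000.
With the ceiling, 448 units are sold at 86 (assume they go to the highest-value buyers). The demand price at Q = 448 is 1382, so CS = ½ · [(1830 - 86) + (1382 - 86)] · 448 = 680960.
Change in consumer surplus = 680960 - 1280000 = -599040.

-599040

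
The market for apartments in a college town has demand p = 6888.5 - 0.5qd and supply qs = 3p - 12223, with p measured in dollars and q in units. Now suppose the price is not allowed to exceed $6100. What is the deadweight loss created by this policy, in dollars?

0

Rearranging demand gives qd = 13777 - 2p. Equilibrium: 13777 - 2p = 3p - 12223, so 26000 = 5p and p* = 5200, q* = 3377.
Since 6100 is above p* = 5200, the ceiling does not bind and the free-market outcome prevails.
Since the control does not bind, no trades are prevented and deadweight loss is zero.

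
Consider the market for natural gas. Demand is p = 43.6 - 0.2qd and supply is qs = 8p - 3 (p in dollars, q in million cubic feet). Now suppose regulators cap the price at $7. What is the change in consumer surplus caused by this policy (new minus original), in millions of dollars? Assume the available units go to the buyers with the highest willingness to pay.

Rearranging demand gives qd = 218 - 5p. Equilibrium: 218 - 5p = 8p - 3, so 221 = 13p and p* = 17, q* = 133.
The ceiling of 7 is below the equilibrium price 17, so it binds.
At p = 7: qd = 218 - 5·7 = 183 and qs = 8·7 - 3 = 53.
Consumer surplus without the control is ½ · (43.6 - 17) · 133 = 1768.9.
With the ceiling, 53 units are sold at 7 (assume they go to the highest-value buyers). The demand price at q = 53 is 33, so CS = ½ · [(43.6 - 7) + (33 - 7)] · 53 = 1658.9.
Change in consumer surplus = 1658.9 - 1768.9 = -110.

-110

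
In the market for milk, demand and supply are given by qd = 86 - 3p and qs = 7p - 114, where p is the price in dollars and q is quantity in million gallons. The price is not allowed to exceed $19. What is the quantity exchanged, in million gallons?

Equilibrium: 86 - 3p = 7p - 114, so 200 = 10p and p* = 20, q* = 26.
Since 19 < 20, the ceiling is binding.
At p = 19: qd = 86 - 3·19 = 29 and qs = 7·19 - 114 = 19.
The quantity actually transacted is the short side, supply: 19.

19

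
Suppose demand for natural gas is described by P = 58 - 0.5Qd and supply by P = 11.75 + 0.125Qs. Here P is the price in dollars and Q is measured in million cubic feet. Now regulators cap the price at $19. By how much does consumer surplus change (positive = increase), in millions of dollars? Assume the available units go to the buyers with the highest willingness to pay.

Rearranging demand gives Qd = 116 - 2P; rearranging supply gives Qs = 8P - 94. In a free market, 116 - 2P = 8P - 94 gives the equilibrium P* = 21, Q* = 74.
The ceiling of 19 is below the equilibrium price 21, so it binds.
At P = 19: Qd = 116 - 2·19 = 78 and Qs = 8·19 - 94 = 58.
Consumer surplus without the control is ½ · (58 - 21) · 74 = 1369.
With the ceiling, 58 units are sold at 19 (assume they go to the highest-value buyers). The demand price at Q = 58 is 29, so CS = ½ · [(58 - 19) + (29 - 19)] · 58 = 1421.
Change in consumer surplus = 1421 - 1369 = 52.

52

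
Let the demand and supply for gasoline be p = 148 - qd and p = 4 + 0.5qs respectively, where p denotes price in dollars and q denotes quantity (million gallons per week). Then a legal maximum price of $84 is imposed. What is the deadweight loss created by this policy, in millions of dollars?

0

Rearranging demand gives qd = 148 - p; rearranging supply gives qs = 2p - 8. In a free market, 148 - p = 2p - 8 gives the equilibrium p* = 52, q* = 96.
Since 84 is above p* = 52, the ceiling does not bind and the free-market outcome prevails.
Since the control does not bind, no trades are prevented and deadweight loss is zero.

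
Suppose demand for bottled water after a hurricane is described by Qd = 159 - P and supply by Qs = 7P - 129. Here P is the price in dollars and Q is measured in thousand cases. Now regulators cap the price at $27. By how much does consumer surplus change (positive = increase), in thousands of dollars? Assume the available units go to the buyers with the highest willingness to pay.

Setting quantity demanded equal to quantity supplied, 159 - P = 7P - 129, gives P* = 36 and Q* = 123.
The ceiling of 27 is below the equilibrium price 36, so it binds.
At P = 27: Qd = 159 - 27 = 132 and Qs = 7·27 - 129 = 60.
Consumer surplus without the control is ½ · (159 - 36) · 123 = 7564.5.
With the ceiling, 60 units are sold at 27 (assume they go to the highest-value buyers). The demand price at Q = 60 is 99, so CS = ½ · [(159 - 27) + (99 - 27)] · 60 = 6120.
Change in consumer surplus = 6120 - 7564.5 = -1444.5.

-1444.5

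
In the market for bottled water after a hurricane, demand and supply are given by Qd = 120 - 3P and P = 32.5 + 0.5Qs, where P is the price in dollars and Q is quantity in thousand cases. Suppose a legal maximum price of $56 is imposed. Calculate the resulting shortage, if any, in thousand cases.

0

Rearranging supply gives Qs = 2P - 65. In a free market, 120 - 3P = 2P - 65 gives the equilibrium P* = 37, Q* = 9.
The ceiling of 56 is above the equilibrium price 37, so it is not binding; the market clears at P* = 37, Q* = 9.
Since the control does not bind, there is no shortage.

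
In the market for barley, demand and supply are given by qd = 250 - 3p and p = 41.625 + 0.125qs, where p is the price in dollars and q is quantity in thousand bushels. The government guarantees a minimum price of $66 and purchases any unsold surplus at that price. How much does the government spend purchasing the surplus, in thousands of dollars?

9438

Rearranging supply gives qs = 8p - 333. Without the control the market clears where 250 - 3p = 8p - 333, i.e. p* = 53 and q* = 91.
Because the floor (66) lies above the market-clearing price, it is binding.
At p = 66: qd = 250 - 3·66 = 52 and qs = 8·66 - 333 = 195.
Surplus = qs - qd = 143.
Government expenditure = surplus × support price = 143 × 66 = 9438.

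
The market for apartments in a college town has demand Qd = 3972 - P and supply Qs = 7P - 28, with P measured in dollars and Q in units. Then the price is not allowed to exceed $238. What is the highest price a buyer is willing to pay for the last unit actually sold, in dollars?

2334

Without the control the market clears where 3972 - P = 7P - 28, i.e. P* = 500 and Q* = 3472.
Because the ceiling (238) lies below the market-clearing price, it is binding.
At P = 238: Qd = 3972 - 238 = 3734 and Qs = 7·238 - 28 = 1638.
Only 1638 units reach the market. On the demand curve, the marginal buyer's willingness to pay at Q = 1638 is (3972 - 1638) = 2334.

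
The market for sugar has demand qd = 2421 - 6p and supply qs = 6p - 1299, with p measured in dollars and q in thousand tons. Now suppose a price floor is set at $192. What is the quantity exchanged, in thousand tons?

Equilibrium: 2421 - 6p = 6p - 1299, so 3720 = 12p and p* = 310, q* = 561.
The floor of 192 is below the equilibrium price 310, so it is not binding; the market clears at p* = 310, q* = 561.

561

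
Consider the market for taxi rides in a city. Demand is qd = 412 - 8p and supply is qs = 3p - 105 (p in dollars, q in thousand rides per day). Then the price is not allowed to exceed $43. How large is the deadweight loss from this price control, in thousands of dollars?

Without the control the market clears where 412 - 8p = 3p - 105, i.e. p* = 47 and q* = 36.
The ceiling of 43 is below the equilibrium price 47, so it binds.
At p = 43: qd = 412 - 8·43 = 68 and qs = 3·43 - 105 = 24.
Quantity traded falls to 24. At q = 24 the demand price is (412 - 24)/8 = 48.5 and the supply price is (105 + 24)/3 = 43.
Deadweight loss = ½ · (48.5 - 43) · (36 - 24) = ½ · 5.5 · 12 = 33.

33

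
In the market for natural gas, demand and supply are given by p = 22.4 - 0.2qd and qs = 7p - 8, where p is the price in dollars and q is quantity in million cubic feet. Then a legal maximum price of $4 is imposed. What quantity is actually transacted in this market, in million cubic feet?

20

Rearranging demand gives qd = 112 - 5p. Without the control the market clears where 112 - 5p = 7p - 8, i.e. p* = 10 and q* = 62.
Since 4 < 10, the ceiling is binding.
At p = 4: qd = 112 - 5·4 = 92 and qs = 7·4 - 8 = 20.
The quantity actually transacted is the short side, supply: 20.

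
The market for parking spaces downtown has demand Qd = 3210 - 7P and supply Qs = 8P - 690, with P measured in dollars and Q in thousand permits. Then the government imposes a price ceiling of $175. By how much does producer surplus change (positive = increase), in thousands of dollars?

Equilibrium: 3210 - 7P = 8P - 690, so 3900 = 15P and P* = 260, Q* = 1390.
Because the ceiling (175) lies below the market-clearing price, it is binding.
At P = 175: Qd = 3210 - 7·175 = 1985 and Qs = 8·175 - 690 = 710.
Producer surplus without the control is ½ · (260 - 86.25) · 1390 = 120756.25.
With the ceiling, producers sell 710 units at 175, so PS = ½ · (175 - 86.25) · 710 = 31506.25.
Change in producer surplus = 31506.25 - 120756.25 = -89250.

-89250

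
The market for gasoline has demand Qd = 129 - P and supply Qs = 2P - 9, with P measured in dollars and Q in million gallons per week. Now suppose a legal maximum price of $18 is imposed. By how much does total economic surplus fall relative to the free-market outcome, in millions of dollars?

Equilibrium: 129 - P = 2P - 9, so 138 = 3P and P* = 46, Q* = 83.
The ceiling of 18 is below the equilibrium price 46, so it binds.
At P = 18: Qd = 129 - 18 = 111 and Qs = 2·18 - 9 = 27.
Quantity traded falls to 27. At Q = 27 the demand price is 129 - 27 = 102 and the supply price is (9 + 27)/2 = 18.
Deadweight loss = ½ · (102 - 18) · (83 - 27) = ½ · 84 · 56 = 2352.

2352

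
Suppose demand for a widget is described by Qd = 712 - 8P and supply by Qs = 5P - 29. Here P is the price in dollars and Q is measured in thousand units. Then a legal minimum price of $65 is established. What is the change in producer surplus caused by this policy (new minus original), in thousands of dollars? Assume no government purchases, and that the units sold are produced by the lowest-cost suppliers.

In a free market, 712 - 8P = 5P - 29 gives the equilibrium P* = 57, Q* = 256.
Because the floor (65) lies above the market-clearing price, it is binding.
At P = 65: Qd = 712 - 8·65 = 192 and Qs = 5·65 - 29 = 296.
Producer surplus without the control is ½ · (57 - 5.8) · 256 = 6553.6.
With the floor, 192 units are sold at 65. The supply price at Q = 192 is 44.2, so PS = ½ · [(65 - 5.8) + (65 - 44.2)] · 192 = 7680.
Change in producer surplus = 7680 - 6553.6 = 1126.4.

1126.4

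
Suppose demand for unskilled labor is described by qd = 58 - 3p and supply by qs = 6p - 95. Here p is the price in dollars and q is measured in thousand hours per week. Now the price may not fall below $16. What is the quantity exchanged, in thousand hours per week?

Without the control the market clears where 58 - 3p = 6p - 95, i.e. p* = 17 and q* = 7.
Since 16 is below p* = 17, the floor does not bind and the free-market outcome prevails.

7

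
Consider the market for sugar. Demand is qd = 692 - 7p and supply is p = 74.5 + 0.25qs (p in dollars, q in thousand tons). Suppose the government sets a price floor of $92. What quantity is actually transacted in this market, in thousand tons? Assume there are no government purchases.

48

Rearranging supply gives qs = 4p - 298. Without the control the market clears where 692 - 7p = 4p - 298, i.e. p* = 90 and q* = 62.
The floor of 92 is above the equilibrium price 90, so it binds.
At p = 92: qd = 692 - 7·92 = 48 and qs = 4·92 - 298 = 70.
The quantity actually transacted is the short side, demand: 48.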